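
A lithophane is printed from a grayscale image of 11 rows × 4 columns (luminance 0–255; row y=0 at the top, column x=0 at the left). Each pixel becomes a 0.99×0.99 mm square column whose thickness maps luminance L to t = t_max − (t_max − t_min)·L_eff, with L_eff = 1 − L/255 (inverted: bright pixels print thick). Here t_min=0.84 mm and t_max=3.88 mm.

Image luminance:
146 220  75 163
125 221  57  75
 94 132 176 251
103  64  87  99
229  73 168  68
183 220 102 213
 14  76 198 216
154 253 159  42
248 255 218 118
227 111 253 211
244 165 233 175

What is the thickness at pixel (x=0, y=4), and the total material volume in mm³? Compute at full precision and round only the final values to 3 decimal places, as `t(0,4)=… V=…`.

span = t_max - t_min = 3.88 - 0.84 = 3.040
L(0,4) = 229, L_eff = 1 - 229/255 = 0.101961 (inverted)
t(0,4) = 3.88 - 3.040·0.101961 = 3.570
Σt over all 11·4 pixels = 761084/6375 ≈ 119.3857255
V = pitch²·Σt = 0.99²·761084/6375 = 117.010

t(0,4)=3.570 V=117.010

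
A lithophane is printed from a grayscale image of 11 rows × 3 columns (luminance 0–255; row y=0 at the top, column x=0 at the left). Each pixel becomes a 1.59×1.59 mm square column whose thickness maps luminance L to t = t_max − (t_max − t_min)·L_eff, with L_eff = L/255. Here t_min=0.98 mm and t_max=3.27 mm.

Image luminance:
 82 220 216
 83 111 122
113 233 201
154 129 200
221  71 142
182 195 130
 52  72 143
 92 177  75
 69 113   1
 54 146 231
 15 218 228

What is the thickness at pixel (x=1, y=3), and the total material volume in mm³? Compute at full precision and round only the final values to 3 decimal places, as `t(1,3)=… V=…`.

span = t_max - t_min = 3.27 - 0.98 = 2.290
L(1,3) = 129, L_eff = 129/255 = 0.505882
t(1,3) = 3.27 - 2.290·0.505882 = 2.112
Σt over all 11·3 pixels = 287211/4250 ≈ 67.5790588
V = pitch²·Σt = 1.59²·287211/4250 = 170.847

t(1,3)=2.112 V=170.847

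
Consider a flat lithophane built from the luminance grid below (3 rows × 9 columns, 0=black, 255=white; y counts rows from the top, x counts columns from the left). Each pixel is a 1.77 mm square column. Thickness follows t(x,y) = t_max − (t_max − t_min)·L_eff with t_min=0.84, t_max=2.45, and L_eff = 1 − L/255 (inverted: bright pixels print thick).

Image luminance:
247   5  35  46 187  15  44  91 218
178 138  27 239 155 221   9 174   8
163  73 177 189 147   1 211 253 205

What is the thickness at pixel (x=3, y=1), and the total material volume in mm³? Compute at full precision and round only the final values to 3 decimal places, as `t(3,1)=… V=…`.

span = t_max - t_min = 2.45 - 0.84 = 1.610
L(3,1) = 239, L_eff = 1 - 239/255 = 0.062745 (inverted)
t(3,1) = 2.45 - 1.610·0.062745 = 2.349
Σt over all 3·9 pixels = 94563/2125 ≈ 44.5002353
V = pitch²·Σt = 1.77²·94563/2125 = 139.415

t(3,1)=2.349 V=139.415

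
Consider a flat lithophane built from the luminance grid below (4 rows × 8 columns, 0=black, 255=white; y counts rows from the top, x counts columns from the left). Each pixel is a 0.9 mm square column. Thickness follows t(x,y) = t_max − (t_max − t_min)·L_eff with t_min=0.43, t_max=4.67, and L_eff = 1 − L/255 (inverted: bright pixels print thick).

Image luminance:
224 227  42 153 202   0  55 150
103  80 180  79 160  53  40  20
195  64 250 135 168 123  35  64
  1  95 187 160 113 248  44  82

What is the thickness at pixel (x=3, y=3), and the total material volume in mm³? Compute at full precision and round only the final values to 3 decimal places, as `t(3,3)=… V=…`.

t(3,3)=3.090 V=61.409

span = t_max - t_min = 4.67 - 0.43 = 4.240
L(3,3) = 160, L_eff = 1 - 160/255 = 0.372549 (inverted)
t(3,3) = 4.67 - 4.240·0.372549 = 3.090
Σt over all 4·8 pixels = 161104/2125 ≈ 75.8136471
V = pitch²·Σt = 0.9²·161104/2125 = 61.409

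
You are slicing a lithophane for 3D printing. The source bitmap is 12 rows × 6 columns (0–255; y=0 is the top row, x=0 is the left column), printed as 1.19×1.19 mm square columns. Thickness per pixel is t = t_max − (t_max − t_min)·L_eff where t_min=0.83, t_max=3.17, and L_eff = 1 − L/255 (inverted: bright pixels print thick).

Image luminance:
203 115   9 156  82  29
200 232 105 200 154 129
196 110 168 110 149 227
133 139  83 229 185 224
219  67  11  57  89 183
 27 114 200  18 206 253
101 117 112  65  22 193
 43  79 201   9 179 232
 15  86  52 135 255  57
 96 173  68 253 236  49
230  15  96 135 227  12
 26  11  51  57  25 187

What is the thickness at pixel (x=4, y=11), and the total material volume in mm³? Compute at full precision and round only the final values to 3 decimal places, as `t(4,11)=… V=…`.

span = t_max - t_min = 3.17 - 0.83 = 2.340
L(4,11) = 25, L_eff = 1 - 25/255 = 0.901961 (inverted)
t(4,11) = 3.17 - 2.340·0.901961 = 1.059
Σt over all 12·6 pixels = 601509/4250 ≈ 141.5315294
V = pitch²·Σt = 1.19²·601509/4250 = 200.423

t(4,11)=1.059 V=200.423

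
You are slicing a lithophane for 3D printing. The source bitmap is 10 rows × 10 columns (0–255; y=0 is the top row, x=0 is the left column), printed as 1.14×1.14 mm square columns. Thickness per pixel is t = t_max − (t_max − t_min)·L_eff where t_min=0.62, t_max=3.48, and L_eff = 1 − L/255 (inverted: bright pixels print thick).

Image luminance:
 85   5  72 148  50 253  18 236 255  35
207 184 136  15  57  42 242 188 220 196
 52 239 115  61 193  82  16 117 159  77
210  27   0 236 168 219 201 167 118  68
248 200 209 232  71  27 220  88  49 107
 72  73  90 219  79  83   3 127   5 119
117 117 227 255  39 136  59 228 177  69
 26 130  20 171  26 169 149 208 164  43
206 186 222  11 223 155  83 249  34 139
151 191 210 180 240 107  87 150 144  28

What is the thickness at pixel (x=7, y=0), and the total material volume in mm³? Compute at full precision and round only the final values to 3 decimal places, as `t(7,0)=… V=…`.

t(7,0)=3.267 V=270.295

span = t_max - t_min = 3.48 - 0.62 = 2.860
L(7,0) = 236, L_eff = 1 - 236/255 = 0.074510 (inverted)
t(7,0) = 3.48 - 2.860·0.074510 = 3.267
Σt over all 10·10 pixels = 1325894/6375 ≈ 207.9833725
V = pitch²·Σt = 1.14²·1325894/6375 = 270.295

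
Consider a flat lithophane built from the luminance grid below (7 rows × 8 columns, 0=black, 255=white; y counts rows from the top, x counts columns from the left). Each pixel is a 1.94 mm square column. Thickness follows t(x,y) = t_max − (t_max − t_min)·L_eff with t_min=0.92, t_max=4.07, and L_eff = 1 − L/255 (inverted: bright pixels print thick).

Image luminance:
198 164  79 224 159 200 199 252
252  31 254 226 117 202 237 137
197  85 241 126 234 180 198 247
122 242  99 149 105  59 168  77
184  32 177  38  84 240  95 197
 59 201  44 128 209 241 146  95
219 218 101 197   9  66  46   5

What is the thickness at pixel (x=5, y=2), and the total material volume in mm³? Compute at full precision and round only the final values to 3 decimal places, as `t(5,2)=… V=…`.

span = t_max - t_min = 4.07 - 0.92 = 3.150
L(5,2) = 180, L_eff = 1 - 180/255 = 0.294118 (inverted)
t(5,2) = 4.07 - 3.150·0.294118 = 3.144
Σt over all 7·8 pixels = 53179/340 ≈ 156.4088235
V = pitch²·Σt = 1.94²·53179/340 = 588.660

t(5,2)=3.144 V=588.660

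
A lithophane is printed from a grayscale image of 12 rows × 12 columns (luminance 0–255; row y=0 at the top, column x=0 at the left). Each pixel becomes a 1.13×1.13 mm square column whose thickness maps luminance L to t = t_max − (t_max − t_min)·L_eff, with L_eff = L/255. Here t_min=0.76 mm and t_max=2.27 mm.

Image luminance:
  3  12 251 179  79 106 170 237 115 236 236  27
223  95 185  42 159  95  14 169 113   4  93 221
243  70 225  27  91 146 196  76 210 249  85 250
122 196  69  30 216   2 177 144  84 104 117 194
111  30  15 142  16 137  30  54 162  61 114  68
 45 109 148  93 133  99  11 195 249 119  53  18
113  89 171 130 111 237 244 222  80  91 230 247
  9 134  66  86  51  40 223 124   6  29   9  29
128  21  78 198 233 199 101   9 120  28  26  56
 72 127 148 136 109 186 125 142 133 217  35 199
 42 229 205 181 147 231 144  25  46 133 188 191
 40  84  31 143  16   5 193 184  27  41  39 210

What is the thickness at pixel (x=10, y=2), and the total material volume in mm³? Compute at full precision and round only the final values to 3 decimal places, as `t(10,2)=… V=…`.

span = t_max - t_min = 2.27 - 0.76 = 1.510
L(10,2) = 85, L_eff = 85/255 = 0.333333
t(10,2) = 2.27 - 1.510·0.333333 = 1.767
Σt over all 12·12 pixels = 1924273/8500 ≈ 226.3850588
V = pitch²·Σt = 1.13²·1924273/8500 = 289.071

t(10,2)=1.767 V=289.071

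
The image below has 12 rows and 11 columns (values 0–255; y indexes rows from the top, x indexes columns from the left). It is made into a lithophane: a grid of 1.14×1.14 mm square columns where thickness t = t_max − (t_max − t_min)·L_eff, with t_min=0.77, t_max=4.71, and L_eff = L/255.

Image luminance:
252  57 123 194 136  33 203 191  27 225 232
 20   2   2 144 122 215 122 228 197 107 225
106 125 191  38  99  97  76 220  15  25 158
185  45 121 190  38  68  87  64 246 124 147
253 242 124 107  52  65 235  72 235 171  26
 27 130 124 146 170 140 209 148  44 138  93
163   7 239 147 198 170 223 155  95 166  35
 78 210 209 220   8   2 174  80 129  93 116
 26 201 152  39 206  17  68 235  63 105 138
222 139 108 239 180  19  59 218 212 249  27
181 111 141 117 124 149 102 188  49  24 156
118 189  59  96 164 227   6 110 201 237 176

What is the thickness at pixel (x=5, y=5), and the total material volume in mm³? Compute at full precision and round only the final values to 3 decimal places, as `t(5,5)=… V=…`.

t(5,5)=2.547 V=461.867

span = t_max - t_min = 4.71 - 0.77 = 3.940
L(5,5) = 140, L_eff = 140/255 = 0.549020
t(5,5) = 4.71 - 3.940·0.549020 = 2.547
Σt over all 12·11 pixels = 4531241/12750 ≈ 355.3914510
V = pitch²·Σt = 1.14²·4531241/12750 = 461.867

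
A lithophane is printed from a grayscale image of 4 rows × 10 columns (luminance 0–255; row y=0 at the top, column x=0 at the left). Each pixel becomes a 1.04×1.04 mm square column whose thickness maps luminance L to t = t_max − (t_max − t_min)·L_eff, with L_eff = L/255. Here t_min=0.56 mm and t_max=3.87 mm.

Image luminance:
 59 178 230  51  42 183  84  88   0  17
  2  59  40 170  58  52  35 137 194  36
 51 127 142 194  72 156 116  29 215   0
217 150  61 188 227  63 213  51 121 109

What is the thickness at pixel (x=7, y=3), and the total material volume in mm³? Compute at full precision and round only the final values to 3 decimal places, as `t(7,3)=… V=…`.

t(7,3)=3.208 V=108.227

span = t_max - t_min = 3.87 - 0.56 = 3.310
L(7,3) = 51, L_eff = 51/255 = 0.200000
t(7,3) = 3.87 - 3.310·0.200000 = 3.208
Σt over all 4·10 pixels = 2551573/25500 ≈ 100.0616863
V = pitch²·Σt = 1.04²·2551573/25500 = 108.227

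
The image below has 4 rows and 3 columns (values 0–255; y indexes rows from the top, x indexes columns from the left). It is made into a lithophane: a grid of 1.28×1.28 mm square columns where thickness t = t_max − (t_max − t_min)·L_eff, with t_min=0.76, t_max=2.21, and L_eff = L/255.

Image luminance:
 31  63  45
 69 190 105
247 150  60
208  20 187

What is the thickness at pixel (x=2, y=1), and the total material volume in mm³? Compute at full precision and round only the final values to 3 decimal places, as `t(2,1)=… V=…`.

span = t_max - t_min = 2.21 - 0.76 = 1.450
L(2,1) = 105, L_eff = 105/255 = 0.411765
t(2,1) = 2.21 - 1.450·0.411765 = 1.613
Σt over all 4·3 pixels = 95377/5100 ≈ 18.7013725
V = pitch²·Σt = 1.28²·95377/5100 = 30.640

t(2,1)=1.613 V=30.640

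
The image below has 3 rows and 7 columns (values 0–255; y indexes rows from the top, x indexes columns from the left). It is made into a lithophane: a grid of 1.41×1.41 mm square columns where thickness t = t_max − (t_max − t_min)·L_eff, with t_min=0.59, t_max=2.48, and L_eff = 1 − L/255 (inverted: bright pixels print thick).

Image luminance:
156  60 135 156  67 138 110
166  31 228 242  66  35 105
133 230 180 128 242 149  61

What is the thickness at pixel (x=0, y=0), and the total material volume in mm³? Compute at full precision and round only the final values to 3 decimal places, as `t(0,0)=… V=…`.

t(0,0)=1.746 V=66.157

span = t_max - t_min = 2.48 - 0.59 = 1.890
L(0,0) = 156, L_eff = 1 - 156/255 = 0.388235 (inverted)
t(0,0) = 2.48 - 1.890·0.388235 = 1.746
Σt over all 3·7 pixels = 282849/8500 ≈ 33.2763529
V = pitch²·Σt = 1.41²·282849/8500 = 66.157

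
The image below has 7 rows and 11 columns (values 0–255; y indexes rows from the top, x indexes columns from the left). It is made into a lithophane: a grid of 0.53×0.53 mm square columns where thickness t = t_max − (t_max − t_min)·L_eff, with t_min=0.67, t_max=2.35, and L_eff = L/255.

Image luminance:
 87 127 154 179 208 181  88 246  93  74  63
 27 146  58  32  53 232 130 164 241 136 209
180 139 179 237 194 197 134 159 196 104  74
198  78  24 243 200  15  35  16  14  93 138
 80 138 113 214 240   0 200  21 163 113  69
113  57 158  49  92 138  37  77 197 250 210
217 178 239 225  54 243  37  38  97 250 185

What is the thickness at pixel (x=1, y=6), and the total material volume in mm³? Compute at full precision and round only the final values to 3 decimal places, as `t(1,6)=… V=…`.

span = t_max - t_min = 2.35 - 0.67 = 1.680
L(1,6) = 178, L_eff = 178/255 = 0.698039
t(1,6) = 2.35 - 1.680·0.698039 = 1.177
Σt over all 7·11 pixels = 963123/8500 ≈ 113.3085882
V = pitch²·Σt = 0.53²·963123/8500 = 31.828

t(1,6)=1.177 V=31.828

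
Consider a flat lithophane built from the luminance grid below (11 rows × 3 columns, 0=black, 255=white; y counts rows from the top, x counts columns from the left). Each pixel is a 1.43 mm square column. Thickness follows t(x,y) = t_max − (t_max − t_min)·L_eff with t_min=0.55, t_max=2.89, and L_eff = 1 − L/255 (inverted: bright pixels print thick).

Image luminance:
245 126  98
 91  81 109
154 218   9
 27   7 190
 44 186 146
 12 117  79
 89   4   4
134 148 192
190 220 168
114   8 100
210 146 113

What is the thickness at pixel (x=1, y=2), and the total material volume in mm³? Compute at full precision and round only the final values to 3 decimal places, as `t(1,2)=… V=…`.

span = t_max - t_min = 2.89 - 0.55 = 2.340
L(1,2) = 218, L_eff = 1 - 218/255 = 0.145098 (inverted)
t(1,2) = 2.89 - 2.340·0.145098 = 2.550
Σt over all 11·3 pixels = 449037/8500 ≈ 52.8278824
V = pitch²·Σt = 1.43²·449037/8500 = 108.028

t(1,2)=2.550 V=108.028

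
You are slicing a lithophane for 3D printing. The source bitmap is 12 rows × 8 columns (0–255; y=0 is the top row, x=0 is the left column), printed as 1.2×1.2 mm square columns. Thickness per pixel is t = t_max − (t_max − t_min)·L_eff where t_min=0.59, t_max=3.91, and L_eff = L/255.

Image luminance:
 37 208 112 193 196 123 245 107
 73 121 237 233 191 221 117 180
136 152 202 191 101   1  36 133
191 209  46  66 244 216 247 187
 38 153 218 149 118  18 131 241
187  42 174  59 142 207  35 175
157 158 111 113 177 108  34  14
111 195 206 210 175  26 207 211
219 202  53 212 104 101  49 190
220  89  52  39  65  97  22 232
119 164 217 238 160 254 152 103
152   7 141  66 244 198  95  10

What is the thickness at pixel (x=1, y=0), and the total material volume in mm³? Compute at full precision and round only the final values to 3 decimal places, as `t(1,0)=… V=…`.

t(1,0)=1.202 V=287.080

span = t_max - t_min = 3.91 - 0.59 = 3.320
L(1,0) = 208, L_eff = 208/255 = 0.815686
t(1,0) = 3.91 - 3.320·0.815686 = 1.202
Σt over all 12·8 pixels = 423642/2125 ≈ 199.3609412
V = pitch²·Σt = 1.2²·423642/2125 = 287.080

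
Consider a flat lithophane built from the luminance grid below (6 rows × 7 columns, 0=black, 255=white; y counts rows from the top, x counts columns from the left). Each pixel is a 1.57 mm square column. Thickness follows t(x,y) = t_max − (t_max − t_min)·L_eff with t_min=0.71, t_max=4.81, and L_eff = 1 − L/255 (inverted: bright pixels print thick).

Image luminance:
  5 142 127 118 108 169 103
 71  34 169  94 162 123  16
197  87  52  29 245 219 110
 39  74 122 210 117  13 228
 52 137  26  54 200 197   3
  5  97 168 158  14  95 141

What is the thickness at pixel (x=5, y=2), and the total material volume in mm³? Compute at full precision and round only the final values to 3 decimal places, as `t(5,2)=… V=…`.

t(5,2)=4.231 V=253.035

span = t_max - t_min = 4.81 - 0.71 = 4.100
L(5,2) = 219, L_eff = 1 - 219/255 = 0.141176 (inverted)
t(5,2) = 4.81 - 4.100·0.141176 = 4.231
Σt over all 6·7 pixels = 87257/850 ≈ 102.6552941
V = pitch²·Σt = 1.57²·87257/850 = 253.035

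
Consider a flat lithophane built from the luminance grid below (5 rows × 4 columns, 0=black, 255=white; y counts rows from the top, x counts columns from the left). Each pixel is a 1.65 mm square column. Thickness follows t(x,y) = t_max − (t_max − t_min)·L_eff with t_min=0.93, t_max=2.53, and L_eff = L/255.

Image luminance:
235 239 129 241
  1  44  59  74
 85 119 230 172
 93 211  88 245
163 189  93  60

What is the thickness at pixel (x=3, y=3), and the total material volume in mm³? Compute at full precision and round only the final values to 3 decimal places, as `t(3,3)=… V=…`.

span = t_max - t_min = 2.53 - 0.93 = 1.600
L(3,3) = 245, L_eff = 245/255 = 0.960784
t(3,3) = 2.53 - 1.600·0.960784 = 0.993
Σt over all 5·4 pixels = 8471/255 ≈ 33.2196078
V = pitch²·Σt = 1.65²·8471/255 = 90.440

t(3,3)=0.993 V=90.440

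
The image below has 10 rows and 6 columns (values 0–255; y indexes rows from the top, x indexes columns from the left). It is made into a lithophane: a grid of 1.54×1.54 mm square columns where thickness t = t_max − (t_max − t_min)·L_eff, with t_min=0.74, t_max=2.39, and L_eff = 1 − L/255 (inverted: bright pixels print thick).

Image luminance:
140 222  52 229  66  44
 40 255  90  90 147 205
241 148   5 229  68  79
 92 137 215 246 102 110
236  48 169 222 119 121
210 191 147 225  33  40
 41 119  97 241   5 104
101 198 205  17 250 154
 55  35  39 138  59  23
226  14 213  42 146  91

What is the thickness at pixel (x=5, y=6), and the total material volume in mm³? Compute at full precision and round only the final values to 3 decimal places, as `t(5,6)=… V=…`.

t(5,6)=1.413 V=222.325

span = t_max - t_min = 2.39 - 0.74 = 1.650
L(5,6) = 104, L_eff = 1 - 104/255 = 0.592157 (inverted)
t(5,6) = 2.39 - 1.650·0.592157 = 1.413
Σt over all 10·6 pixels = 79683/850 ≈ 93.7447059
V = pitch²·Σt = 1.54²·79683/850 = 222.325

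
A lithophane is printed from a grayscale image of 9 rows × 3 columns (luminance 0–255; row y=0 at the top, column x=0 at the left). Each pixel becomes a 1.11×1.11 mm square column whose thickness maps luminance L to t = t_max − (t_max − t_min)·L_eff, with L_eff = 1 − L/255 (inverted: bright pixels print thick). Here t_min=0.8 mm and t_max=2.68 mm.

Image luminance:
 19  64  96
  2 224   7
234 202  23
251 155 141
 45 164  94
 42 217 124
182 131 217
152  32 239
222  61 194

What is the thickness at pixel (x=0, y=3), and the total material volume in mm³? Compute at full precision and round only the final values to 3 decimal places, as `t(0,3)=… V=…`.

span = t_max - t_min = 2.68 - 0.8 = 1.880
L(0,3) = 251, L_eff = 1 - 251/255 = 0.015686 (inverted)
t(0,3) = 2.68 - 1.880·0.015686 = 2.651
Σt over all 9·3 pixels = 101266/2125 ≈ 47.6545882
V = pitch²·Σt = 1.11²·101266/2125 = 58.715

t(0,3)=2.651 V=58.715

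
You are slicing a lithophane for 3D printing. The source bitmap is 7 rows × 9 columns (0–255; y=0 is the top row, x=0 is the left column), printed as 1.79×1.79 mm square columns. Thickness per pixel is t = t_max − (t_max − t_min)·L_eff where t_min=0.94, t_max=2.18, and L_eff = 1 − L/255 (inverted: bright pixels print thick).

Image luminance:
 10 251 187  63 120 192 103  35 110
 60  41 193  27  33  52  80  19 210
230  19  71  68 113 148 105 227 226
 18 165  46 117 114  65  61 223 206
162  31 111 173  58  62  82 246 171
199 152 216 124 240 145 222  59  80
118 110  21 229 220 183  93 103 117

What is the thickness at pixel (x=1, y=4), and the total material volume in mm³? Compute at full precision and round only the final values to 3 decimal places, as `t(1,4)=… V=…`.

span = t_max - t_min = 2.18 - 0.94 = 1.240
L(1,4) = 31, L_eff = 1 - 31/255 = 0.878431 (inverted)
t(1,4) = 2.18 - 1.240·0.878431 = 1.091
Σt over all 7·9 pixels = 581/6 ≈ 96.8333333
V = pitch²·Σt = 1.79²·581/6 = 310.264

t(1,4)=1.091 V=310.264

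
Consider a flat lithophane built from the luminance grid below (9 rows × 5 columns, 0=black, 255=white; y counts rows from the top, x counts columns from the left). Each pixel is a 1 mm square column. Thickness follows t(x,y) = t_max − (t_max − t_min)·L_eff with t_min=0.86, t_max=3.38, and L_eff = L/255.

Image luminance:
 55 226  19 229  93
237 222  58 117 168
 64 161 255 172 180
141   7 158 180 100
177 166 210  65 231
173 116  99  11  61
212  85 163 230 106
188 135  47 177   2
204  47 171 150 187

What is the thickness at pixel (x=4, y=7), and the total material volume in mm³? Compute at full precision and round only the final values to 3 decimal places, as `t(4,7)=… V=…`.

span = t_max - t_min = 3.38 - 0.86 = 2.520
L(4,7) = 2, L_eff = 2/255 = 0.007843
t(4,7) = 3.38 - 2.520·0.007843 = 3.360
Σt over all 9·5 pixels = 76743/850 ≈ 90.2858824
V = pitch²·Σt = 1²·76743/850 = 90.286

t(4,7)=3.360 V=90.286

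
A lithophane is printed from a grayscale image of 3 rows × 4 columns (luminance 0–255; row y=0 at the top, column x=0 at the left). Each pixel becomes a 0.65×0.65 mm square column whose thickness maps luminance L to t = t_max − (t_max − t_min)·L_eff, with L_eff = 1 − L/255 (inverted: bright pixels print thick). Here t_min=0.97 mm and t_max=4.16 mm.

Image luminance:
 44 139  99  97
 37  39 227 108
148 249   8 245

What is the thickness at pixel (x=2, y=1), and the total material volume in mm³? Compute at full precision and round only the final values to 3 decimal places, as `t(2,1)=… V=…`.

t(2,1)=3.810 V=12.529

span = t_max - t_min = 4.16 - 0.97 = 3.190
L(2,1) = 227, L_eff = 1 - 227/255 = 0.109804 (inverted)
t(2,1) = 4.16 - 3.190·0.109804 = 3.810
Σt over all 3·4 pixels = 12603/425 ≈ 29.6541176
V = pitch²·Σt = 0.65²·12603/425 = 12.529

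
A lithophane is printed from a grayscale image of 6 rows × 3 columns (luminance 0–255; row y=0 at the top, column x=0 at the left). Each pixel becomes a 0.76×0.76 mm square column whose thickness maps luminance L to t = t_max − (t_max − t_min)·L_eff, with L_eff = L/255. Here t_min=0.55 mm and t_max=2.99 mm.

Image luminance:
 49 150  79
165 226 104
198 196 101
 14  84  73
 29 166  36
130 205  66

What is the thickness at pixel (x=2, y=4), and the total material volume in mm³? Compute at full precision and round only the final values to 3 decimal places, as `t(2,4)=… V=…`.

t(2,4)=2.646 V=19.640

span = t_max - t_min = 2.99 - 0.55 = 2.440
L(2,4) = 36, L_eff = 36/255 = 0.141176
t(2,4) = 2.99 - 2.440·0.141176 = 2.646
Σt over all 6·3 pixels = 433543/12750 ≈ 34.0033725
V = pitch²·Σt = 0.76²·433543/12750 = 19.640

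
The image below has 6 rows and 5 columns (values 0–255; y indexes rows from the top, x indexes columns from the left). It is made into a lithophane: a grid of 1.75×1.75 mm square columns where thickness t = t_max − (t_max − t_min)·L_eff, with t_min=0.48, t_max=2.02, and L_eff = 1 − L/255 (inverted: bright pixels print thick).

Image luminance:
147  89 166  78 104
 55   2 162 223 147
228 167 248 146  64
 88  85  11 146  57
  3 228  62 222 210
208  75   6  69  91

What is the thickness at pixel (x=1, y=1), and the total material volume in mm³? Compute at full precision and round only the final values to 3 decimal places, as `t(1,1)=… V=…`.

t(1,1)=0.492 V=110.442

span = t_max - t_min = 2.02 - 0.48 = 1.540
L(1,1) = 2, L_eff = 1 - 2/255 = 0.992157 (inverted)
t(1,1) = 2.02 - 1.540·0.992157 = 0.492
Σt over all 6·5 pixels = 27047/750 ≈ 36.0626667
V = pitch²·Σt = 1.75²·27047/750 = 110.442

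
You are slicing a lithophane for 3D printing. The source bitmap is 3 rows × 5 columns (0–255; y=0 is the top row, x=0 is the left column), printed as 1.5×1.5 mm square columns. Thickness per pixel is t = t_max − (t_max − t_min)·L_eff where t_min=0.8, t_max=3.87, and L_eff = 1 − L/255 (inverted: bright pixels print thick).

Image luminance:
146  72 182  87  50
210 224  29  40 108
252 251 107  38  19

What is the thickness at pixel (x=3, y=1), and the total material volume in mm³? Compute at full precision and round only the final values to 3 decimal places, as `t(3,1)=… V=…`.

span = t_max - t_min = 3.87 - 0.8 = 3.070
L(3,1) = 40, L_eff = 1 - 40/255 = 0.843137 (inverted)
t(3,1) = 3.87 - 3.070·0.843137 = 1.282
Σt over all 3·5 pixels = 57547/1700 ≈ 33.8511765
V = pitch²·Σt = 1.5²·57547/1700 = 76.165

t(3,1)=1.282 V=76.165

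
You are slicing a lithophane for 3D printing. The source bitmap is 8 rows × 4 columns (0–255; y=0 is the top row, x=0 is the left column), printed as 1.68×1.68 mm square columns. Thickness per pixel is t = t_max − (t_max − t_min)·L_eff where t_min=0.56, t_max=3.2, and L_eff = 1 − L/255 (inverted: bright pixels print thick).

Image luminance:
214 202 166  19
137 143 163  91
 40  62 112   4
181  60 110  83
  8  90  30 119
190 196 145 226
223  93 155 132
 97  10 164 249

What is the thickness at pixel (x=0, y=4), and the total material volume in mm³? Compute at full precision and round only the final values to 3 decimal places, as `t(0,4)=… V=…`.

t(0,4)=0.643 V=164.945

span = t_max - t_min = 3.2 - 0.56 = 2.640
L(0,4) = 8, L_eff = 1 - 8/255 = 0.968627 (inverted)
t(0,4) = 3.2 - 2.640·0.968627 = 0.643
Σt over all 8·4 pixels = 124188/2125 ≈ 58.4414118
V = pitch²·Σt = 1.68²·124188/2125 = 164.945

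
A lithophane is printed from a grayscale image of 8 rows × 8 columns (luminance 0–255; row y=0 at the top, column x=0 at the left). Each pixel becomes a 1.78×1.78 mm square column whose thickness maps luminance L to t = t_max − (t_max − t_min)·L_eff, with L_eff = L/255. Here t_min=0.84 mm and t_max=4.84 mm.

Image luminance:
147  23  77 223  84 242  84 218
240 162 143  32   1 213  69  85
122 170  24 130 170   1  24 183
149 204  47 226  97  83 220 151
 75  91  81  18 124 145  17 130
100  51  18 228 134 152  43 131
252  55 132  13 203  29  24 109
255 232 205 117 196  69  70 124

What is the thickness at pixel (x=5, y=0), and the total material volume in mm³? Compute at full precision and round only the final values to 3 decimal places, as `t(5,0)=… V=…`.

span = t_max - t_min = 4.84 - 0.84 = 4.000
L(5,0) = 242, L_eff = 242/255 = 0.949020
t(5,0) = 4.84 - 4.000·0.949020 = 1.044
Σt over all 8·8 pixels = 14212/75 ≈ 189.4933333
V = pitch²·Σt = 1.78²·14212/75 = 600.391

t(5,0)=1.044 V=600.391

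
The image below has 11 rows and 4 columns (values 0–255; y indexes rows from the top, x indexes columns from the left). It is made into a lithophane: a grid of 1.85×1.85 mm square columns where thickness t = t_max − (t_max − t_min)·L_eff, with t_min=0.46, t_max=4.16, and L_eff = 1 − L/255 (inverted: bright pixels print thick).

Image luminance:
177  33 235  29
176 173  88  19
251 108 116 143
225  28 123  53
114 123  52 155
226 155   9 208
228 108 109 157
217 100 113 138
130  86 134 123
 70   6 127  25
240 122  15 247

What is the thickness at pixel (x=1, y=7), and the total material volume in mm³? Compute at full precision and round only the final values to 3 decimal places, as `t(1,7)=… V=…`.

span = t_max - t_min = 4.16 - 0.46 = 3.700
L(1,7) = 100, L_eff = 1 - 100/255 = 0.607843 (inverted)
t(1,7) = 4.16 - 3.700·0.607843 = 1.911
Σt over all 11·4 pixels = 8521/85 ≈ 100.2470588
V = pitch²·Σt = 1.85²·8521/85 = 343.096

t(1,7)=1.911 V=343.096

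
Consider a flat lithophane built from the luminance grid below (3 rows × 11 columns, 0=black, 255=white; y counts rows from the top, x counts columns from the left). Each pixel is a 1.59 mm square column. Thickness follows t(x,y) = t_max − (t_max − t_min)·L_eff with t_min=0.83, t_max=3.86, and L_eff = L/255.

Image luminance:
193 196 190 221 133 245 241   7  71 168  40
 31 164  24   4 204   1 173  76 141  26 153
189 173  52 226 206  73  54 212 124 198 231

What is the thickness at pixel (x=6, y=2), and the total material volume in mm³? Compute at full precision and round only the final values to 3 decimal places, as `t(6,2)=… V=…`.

span = t_max - t_min = 3.86 - 0.83 = 3.030
L(6,2) = 54, L_eff = 54/255 = 0.211765
t(6,2) = 3.86 - 3.030·0.211765 = 3.218
Σt over all 3·11 pixels = 63429/850 ≈ 74.6223529
V = pitch²·Σt = 1.59²·63429/850 = 188.653

t(6,2)=3.218 V=188.653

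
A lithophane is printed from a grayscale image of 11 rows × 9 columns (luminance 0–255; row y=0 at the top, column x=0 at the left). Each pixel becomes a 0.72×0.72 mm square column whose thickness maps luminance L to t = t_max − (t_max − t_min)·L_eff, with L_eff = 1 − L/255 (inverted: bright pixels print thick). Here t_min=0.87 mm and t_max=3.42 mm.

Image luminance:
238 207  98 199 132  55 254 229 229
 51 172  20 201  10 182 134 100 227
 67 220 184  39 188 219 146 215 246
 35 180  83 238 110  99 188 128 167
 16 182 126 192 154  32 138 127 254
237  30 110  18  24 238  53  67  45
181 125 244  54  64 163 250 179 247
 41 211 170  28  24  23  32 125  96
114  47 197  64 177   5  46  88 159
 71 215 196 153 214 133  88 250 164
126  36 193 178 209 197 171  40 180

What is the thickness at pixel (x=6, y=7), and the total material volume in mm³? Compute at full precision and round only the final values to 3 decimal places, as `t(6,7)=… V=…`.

span = t_max - t_min = 3.42 - 0.87 = 2.550
L(6,7) = 32, L_eff = 1 - 32/255 = 0.874510 (inverted)
t(6,7) = 3.42 - 2.550·0.874510 = 1.190
Σt over all 11·9 pixels = 221.14
V = pitch²·Σt = 0.72²·221.14 = 114.639

t(6,7)=1.190 V=114.639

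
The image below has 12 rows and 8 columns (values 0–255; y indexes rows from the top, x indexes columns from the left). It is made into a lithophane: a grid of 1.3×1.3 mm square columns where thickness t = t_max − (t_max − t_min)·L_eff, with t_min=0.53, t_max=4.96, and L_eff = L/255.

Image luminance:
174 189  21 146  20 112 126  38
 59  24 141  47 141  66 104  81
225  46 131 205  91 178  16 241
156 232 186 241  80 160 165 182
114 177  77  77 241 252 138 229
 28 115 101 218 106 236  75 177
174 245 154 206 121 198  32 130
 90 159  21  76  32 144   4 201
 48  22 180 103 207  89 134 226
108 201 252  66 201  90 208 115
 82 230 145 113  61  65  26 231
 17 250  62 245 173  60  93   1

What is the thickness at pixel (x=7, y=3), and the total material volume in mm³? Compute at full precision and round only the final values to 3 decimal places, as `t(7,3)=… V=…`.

t(7,3)=1.798 V=438.420

span = t_max - t_min = 4.96 - 0.53 = 4.430
L(7,3) = 182, L_eff = 182/255 = 0.713725
t(7,3) = 4.96 - 4.430·0.713725 = 1.798
Σt over all 12·8 pixels = 1653803/6375 ≈ 259.4200784
V = pitch²·Σt = 1.3²·1653803/6375 = 438.420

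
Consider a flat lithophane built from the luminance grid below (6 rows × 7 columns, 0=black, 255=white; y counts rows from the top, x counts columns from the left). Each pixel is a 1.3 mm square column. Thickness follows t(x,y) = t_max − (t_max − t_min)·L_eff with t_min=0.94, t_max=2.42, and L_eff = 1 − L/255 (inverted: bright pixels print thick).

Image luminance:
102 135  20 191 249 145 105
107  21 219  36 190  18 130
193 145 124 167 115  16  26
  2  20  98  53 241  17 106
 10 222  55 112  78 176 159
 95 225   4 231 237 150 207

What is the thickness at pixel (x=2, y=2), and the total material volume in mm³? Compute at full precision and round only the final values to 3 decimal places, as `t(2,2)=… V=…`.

t(2,2)=1.660 V=115.294

span = t_max - t_min = 2.42 - 0.94 = 1.480
L(2,2) = 124, L_eff = 1 - 124/255 = 0.513725 (inverted)
t(2,2) = 2.42 - 1.480·0.513725 = 1.660
Σt over all 6·7 pixels = 434909/6375 ≈ 68.2210196
V = pitch²·Σt = 1.3²·434909/6375 = 115.294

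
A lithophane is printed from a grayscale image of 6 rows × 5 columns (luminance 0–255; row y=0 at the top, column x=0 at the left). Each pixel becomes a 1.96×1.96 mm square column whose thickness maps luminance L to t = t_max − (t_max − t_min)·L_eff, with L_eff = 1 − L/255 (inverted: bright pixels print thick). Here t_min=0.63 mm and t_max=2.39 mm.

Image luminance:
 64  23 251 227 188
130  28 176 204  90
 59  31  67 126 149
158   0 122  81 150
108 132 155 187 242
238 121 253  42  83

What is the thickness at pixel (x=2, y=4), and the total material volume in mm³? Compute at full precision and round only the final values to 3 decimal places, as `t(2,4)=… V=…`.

span = t_max - t_min = 2.39 - 0.63 = 1.760
L(2,4) = 155, L_eff = 1 - 155/255 = 0.392157 (inverted)
t(2,4) = 2.39 - 1.760·0.392157 = 1.700
Σt over all 6·5 pixels = 38857/850 ≈ 45.7141176
V = pitch²·Σt = 1.96²·38857/850 = 175.615

t(2,4)=1.700 V=175.615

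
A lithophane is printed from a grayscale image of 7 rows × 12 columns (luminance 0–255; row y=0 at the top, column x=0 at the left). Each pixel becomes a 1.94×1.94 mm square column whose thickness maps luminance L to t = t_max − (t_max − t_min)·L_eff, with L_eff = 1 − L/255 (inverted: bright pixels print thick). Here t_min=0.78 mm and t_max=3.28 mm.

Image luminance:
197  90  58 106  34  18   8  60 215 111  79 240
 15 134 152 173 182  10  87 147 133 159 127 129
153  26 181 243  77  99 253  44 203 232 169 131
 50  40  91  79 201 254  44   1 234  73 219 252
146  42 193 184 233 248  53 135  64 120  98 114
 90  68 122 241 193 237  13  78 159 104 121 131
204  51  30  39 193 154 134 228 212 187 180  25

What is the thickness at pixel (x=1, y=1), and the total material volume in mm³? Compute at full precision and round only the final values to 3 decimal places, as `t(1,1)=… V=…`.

t(1,1)=2.094 V=646.455

span = t_max - t_min = 3.28 - 0.78 = 2.500
L(1,1) = 134, L_eff = 1 - 134/255 = 0.474510 (inverted)
t(1,1) = 3.28 - 2.500·0.474510 = 2.094
Σt over all 7·12 pixels = 438001/2550 ≈ 171.7650980
V = pitch²·Σt = 1.94²·438001/2550 = 646.455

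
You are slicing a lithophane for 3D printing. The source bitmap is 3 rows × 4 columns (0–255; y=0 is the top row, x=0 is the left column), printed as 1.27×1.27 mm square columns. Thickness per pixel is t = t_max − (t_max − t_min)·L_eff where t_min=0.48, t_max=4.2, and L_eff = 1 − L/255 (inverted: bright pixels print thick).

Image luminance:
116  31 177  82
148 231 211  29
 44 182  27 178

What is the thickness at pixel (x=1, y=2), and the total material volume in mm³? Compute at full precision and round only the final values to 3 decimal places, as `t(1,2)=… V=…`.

span = t_max - t_min = 4.2 - 0.48 = 3.720
L(1,2) = 182, L_eff = 1 - 182/255 = 0.286275 (inverted)
t(1,2) = 4.2 - 3.720·0.286275 = 3.135
Σt over all 3·4 pixels = 57376/2125 ≈ 27.0004706
V = pitch²·Σt = 1.27²·57376/2125 = 43.549

t(1,2)=3.135 V=43.549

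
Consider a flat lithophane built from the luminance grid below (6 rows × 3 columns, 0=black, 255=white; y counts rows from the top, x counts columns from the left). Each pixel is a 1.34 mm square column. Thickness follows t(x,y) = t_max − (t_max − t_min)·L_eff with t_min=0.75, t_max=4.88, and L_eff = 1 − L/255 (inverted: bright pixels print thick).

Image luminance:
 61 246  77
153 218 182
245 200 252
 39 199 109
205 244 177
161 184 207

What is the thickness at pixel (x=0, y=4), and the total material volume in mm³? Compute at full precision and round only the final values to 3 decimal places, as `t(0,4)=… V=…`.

t(0,4)=4.070 V=116.110

span = t_max - t_min = 4.88 - 0.75 = 4.130
L(0,4) = 205, L_eff = 1 - 205/255 = 0.196078 (inverted)
t(0,4) = 4.88 - 4.130·0.196078 = 4.070
Σt over all 6·3 pixels = 549639/8500 ≈ 64.6634118
V = pitch²·Σt = 1.34²·549639/8500 = 116.110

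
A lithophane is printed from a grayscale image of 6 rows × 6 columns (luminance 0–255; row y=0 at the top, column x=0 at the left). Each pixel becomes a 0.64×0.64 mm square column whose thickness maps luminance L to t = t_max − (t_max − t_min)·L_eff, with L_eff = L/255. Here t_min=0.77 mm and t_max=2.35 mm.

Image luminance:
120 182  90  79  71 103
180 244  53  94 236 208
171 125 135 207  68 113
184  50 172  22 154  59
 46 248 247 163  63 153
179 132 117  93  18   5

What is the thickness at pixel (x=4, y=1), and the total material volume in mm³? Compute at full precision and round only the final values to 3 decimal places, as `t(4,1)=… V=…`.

t(4,1)=0.888 V=23.018

span = t_max - t_min = 2.35 - 0.77 = 1.580
L(4,1) = 236, L_eff = 236/255 = 0.925490
t(4,1) = 2.35 - 1.580·0.925490 = 0.888
Σt over all 6·6 pixels = 119419/2125 ≈ 56.1971765
V = pitch²·Σt = 0.64²·119419/2125 = 23.018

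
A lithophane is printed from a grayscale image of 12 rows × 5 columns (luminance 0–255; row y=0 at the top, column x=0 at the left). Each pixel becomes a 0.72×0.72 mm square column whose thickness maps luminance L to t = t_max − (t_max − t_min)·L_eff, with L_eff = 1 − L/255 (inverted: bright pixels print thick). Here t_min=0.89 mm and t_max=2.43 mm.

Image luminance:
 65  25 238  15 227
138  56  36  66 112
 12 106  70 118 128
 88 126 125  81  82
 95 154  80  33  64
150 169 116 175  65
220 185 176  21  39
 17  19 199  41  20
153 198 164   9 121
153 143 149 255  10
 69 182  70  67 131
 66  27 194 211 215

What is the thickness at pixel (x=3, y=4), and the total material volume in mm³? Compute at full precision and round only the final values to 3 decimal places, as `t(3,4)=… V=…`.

span = t_max - t_min = 2.43 - 0.89 = 1.540
L(3,4) = 33, L_eff = 1 - 33/255 = 0.870588 (inverted)
t(3,4) = 2.43 - 1.540·0.870588 = 1.089
Σt over all 12·5 pixels = 1184353/12750 ≈ 92.8904314
V = pitch²·Σt = 0.72²·1184353/12750 = 48.154

t(3,4)=1.089 V=48.154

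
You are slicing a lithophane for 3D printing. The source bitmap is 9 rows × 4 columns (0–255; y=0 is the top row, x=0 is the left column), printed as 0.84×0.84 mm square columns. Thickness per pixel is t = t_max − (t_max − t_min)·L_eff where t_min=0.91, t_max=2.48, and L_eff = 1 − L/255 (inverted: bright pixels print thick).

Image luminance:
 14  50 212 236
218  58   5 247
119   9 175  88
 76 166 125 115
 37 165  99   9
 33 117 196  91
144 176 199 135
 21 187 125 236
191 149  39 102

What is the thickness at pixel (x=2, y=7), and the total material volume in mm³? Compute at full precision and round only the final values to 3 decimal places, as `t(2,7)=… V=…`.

span = t_max - t_min = 2.48 - 0.91 = 1.570
L(2,7) = 125, L_eff = 1 - 125/255 = 0.509804 (inverted)
t(2,7) = 2.48 - 1.570·0.509804 = 1.680
Σt over all 9·4 pixels = 380132/6375 ≈ 59.6285490
V = pitch²·Σt = 0.84²·380132/6375 = 42.074

t(2,7)=1.680 V=42.074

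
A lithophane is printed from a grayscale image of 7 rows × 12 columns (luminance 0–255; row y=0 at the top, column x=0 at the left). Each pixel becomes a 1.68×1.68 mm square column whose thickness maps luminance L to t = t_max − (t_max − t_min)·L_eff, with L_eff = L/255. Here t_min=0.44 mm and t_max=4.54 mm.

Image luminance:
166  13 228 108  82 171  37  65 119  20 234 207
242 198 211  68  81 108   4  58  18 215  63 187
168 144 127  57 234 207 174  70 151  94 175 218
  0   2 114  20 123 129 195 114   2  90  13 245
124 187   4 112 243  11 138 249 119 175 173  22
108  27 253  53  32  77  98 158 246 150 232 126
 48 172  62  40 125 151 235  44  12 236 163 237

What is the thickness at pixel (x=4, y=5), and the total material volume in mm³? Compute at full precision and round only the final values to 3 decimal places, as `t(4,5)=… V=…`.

span = t_max - t_min = 4.54 - 0.44 = 4.100
L(4,5) = 32, L_eff = 32/255 = 0.125490
t(4,5) = 4.54 - 4.100·0.125490 = 4.025
Σt over all 7·12 pixels = 545617/2550 ≈ 213.9674510
V = pitch²·Σt = 1.68²·545617/2550 = 603.902

t(4,5)=4.025 V=603.902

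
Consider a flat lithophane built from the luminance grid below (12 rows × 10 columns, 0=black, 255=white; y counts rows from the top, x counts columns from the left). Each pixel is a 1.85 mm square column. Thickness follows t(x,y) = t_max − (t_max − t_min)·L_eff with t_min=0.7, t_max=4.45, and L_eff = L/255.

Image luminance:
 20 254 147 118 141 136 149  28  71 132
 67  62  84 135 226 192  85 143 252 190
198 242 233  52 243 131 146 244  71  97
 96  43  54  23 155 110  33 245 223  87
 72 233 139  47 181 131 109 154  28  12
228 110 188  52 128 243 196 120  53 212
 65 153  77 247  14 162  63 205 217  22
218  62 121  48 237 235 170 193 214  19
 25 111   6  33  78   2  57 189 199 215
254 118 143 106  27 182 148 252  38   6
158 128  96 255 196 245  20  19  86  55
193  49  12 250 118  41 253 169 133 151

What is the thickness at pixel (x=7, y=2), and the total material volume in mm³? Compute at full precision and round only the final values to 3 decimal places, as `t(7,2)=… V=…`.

t(7,2)=0.862 V=1044.869

span = t_max - t_min = 4.45 - 0.7 = 3.750
L(7,2) = 244, L_eff = 244/255 = 0.956863
t(7,2) = 4.45 - 3.750·0.956863 = 0.862
Σt over all 12·10 pixels = 5190/17 ≈ 305.2941176
V = pitch²·Σt = 1.85²·5190/17 = 1044.869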